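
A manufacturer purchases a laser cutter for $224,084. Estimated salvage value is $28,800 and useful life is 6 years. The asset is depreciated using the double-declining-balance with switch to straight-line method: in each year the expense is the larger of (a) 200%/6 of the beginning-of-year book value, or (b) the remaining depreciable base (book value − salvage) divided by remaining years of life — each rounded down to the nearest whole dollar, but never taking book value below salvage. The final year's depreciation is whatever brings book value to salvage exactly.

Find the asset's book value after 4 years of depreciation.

Depreciable base = $224,084 − $28,800 = $195,284.
Year 1: DB = ⌊$224,084 × 200%/6⌋ = $74,694; SL = ⌊$195,284/6⌋ = $32,547 → take DB $74,694. Book value $149,390.
Year 2: DB = ⌊$149,390 × 200%/6⌋ = $49,796; SL = ⌊$120,590/5⌋ = $24,118 → take DB $49,796. Book value $99,594.
Year 3: DB = ⌊$99,594 × 200%/6⌋ = $33,198; SL = ⌊$70,794/4⌋ = $17,698 → take DB $33,198. Book value $66,396.
Year 4: DB = ⌊$66,396 × 200%/6⌋ = $22,132; SL = ⌊$37,596/3⌋ = $12,532 → take DB $22,132. Book value $44,264.

$44,264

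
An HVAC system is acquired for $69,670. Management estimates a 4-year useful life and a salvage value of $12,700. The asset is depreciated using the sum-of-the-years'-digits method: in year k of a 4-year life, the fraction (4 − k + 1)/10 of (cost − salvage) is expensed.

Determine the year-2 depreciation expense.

$17,091

Depreciable base = $69,670 − $12,700 = $56,970.
Sum of the years' digits = 4+3+2+1 = 10.
Year 1: $56,970 × 4/10 = $22,788. Book value $46,882.
Year 2: $56,970 × 3/10 = $17,091. Book value $29,791.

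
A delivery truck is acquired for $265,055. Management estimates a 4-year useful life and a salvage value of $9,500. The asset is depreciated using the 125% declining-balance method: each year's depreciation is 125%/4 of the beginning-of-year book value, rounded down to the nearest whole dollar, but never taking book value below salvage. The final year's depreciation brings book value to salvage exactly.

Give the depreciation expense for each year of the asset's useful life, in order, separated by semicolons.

Depreciable base = $265,055 − $9,500 = $255,555.
Year 1: ⌊$265,055 × 125%/4⌋ = $82,829. Book value $182,226.
Year 2: ⌊$182,226 × 125%/4⌋ = $56,945. Book value $125,281.
Year 3: ⌊$125,281 × 125%/4⌋ = $39,150. Book value $86,131.
Year 4 (final): $86,131 − $9,500 = $76,631. Book value $9,500.

$82,829; $56,945; $39,150; $76,631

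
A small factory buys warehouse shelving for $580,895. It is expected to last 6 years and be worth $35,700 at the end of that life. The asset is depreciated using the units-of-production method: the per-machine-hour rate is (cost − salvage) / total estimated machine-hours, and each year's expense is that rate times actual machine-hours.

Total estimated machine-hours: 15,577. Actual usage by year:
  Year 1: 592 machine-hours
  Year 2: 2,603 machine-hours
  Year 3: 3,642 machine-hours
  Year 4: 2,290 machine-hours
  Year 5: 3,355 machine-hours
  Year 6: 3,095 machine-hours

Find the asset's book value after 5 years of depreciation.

$144,025

Depreciable base = $580,895 − $35,700 = $545,195.
Rate = $545,195 / 15,577 machine-hours = $35 per machine-hour.
Year 1: 592 × $35 = $20,720. Book value $560,175.
Year 2: 2,603 × $35 = $91,105. Book value $469,070.
Year 3: 3,642 × $35 = $127,470. Book value $341,600.
Year 4: 2,290 × $35 = $80,150. Book value $261,450.
Year 5: 3,355 × $35 = $117,425. Book value $144,025.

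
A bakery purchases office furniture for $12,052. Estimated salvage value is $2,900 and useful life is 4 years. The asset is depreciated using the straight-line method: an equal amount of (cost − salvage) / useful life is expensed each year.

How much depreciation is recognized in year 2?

Depreciable base = $12,052 − $2,900 = $9,152.
Annual expense = $9,152 / 4 = $2,288.

$2,288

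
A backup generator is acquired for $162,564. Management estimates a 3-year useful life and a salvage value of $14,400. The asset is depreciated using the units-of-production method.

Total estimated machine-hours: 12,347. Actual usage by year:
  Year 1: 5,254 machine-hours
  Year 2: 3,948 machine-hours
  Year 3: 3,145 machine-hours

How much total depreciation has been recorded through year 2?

Depreciable base = $162,564 − $14,400 = $148,164.
Rate = $148,164 / 12,347 machine-hours = $12 per machine-hour.
Year 1: 5,254 × $12 = $63,048. Book value $99,516.
Year 2: 3,948 × $12 = $47,376. Book value $52,140.
Accumulated through year 2 = $162,564 − $52,140 = $110,424.

$110,424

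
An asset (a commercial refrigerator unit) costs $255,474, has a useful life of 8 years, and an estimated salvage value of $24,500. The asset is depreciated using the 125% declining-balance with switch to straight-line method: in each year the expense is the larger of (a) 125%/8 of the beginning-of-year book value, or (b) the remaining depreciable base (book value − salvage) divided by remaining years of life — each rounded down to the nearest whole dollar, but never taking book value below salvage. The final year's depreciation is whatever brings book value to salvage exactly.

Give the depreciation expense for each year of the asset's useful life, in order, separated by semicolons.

$39,917; $33,680; $28,418; $25,791; $25,792; $25,792; $25,792; $25,792

Depreciable base = $255,474 − $24,500 = $230,974.
Year 1: DB = ⌊$255,474 × 125%/8⌋ = $39,917; SL = ⌊$230,974/8⌋ = $28,871 → take DB $39,917. Book value $215,557.
Year 2: DB = ⌊$215,557 × 125%/8⌋ = $33,680; SL = ⌊$191,057/7⌋ = $27,293 → take DB $33,680. Book value $181,877.
Year 3: DB = ⌊$181,877 × 125%/8⌋ = $28,418; SL = ⌊$157,377/6⌋ = $26,229 → take DB $28,418. Book value $153,459.
Year 4: DB = ⌊$153,459 × 125%/8⌋ = $23,977; SL = ⌊$128,959/5⌋ = $25,791 → take SL $25,791. Book value $127,668.
Year 5: DB = ⌊$127,668 × 125%/8⌋ = $19,948; SL = ⌊$103,168/4⌋ = $25,792 → take SL $25,792. Book value $101,876.
Year 6: DB = ⌊$101,876 × 125%/8⌋ = $15,918; SL = ⌊$77,376/3⌋ = $25,792 → take SL $25,792. Book value $76,084.
Year 7: DB = ⌊$76,084 × 125%/8⌋ = $11,888; SL = ⌊$51,584/2⌋ = $25,792 → take SL $25,792. Book value $50,292.
Year 8 (final): $50,292 − $24,500 = $25,792. Book value $24,500.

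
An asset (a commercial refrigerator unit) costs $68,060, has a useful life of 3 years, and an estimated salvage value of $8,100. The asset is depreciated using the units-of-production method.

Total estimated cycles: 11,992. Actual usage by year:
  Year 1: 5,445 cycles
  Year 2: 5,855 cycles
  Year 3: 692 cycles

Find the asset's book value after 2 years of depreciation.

Depreciable base = $68,060 − $8,100 = $59,960.
Rate = $59,960 / 11,992 cycles = $5 per cycle.
Year 1: 5,445 × $5 = $27,225. Book value $40,835.
Year 2: 5,855 × $5 = $29,275. Book value $11,560.

$11,560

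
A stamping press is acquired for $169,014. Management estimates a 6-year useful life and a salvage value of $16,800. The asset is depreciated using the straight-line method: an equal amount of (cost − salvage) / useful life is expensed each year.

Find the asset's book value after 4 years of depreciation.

$67,538

Depreciable base = $169,014 − $16,800 = $152,214.
Annual expense = $152,214 / 6 = $25,369.
End of year 1: book value $143,645.
End of year 2: book value $118,276.
End of year 3: book value $92,907.
End of year 4: book value $67,538.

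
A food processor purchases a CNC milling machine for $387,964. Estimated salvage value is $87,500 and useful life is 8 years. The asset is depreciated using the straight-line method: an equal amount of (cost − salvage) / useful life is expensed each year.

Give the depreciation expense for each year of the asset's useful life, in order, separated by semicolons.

Depreciable base = $387,964 − $87,500 = $300,464.
Annual expense = $300,464 / 8 = $37,558.
End of year 1: book value $350,406.
End of year 2: book value $312,848.
End of year 3: book value $275,290.
End of year 4: book value $237,732.
End of year 5: book value $200,174.
End of year 6: book value $162,616.
End of year 7: book value $125,058.
End of year 8: book value $87,500.

$37,558; $37,558; $37,558; $37,558; $37,558; $37,558; $37,558; $37,558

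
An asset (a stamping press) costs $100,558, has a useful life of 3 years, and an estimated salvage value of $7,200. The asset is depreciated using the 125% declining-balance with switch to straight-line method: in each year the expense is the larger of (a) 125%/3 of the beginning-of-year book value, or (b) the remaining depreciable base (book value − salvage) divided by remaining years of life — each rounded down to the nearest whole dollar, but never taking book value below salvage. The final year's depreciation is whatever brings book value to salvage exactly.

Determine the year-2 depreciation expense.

$25,729

Depreciable base = $100,558 − $7,200 = $93,358.
Year 1: DB = ⌊$100,558 × 125%/3⌋ = $41,899; SL = ⌊$93,358/3⌋ = $31,119 → take DB $41,899. Book value $58,659.
Year 2: DB = ⌊$58,659 × 125%/3⌋ = $24,441; SL = ⌊$51,459/2⌋ = $25,729 → take SL $25,729. Book value $32,930.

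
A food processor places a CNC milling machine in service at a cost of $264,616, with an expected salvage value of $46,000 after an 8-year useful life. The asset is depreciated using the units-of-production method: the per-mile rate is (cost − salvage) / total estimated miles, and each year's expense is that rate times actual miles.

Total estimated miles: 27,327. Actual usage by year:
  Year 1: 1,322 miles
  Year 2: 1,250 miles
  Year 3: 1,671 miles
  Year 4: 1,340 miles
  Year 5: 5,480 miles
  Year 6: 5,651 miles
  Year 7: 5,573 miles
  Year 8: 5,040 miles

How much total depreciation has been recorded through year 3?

Depreciable base = $264,616 − $46,000 = $218,616.
Rate = $218,616 / 27,327 miles = $8 per mile.
Year 1: 1,322 × $8 = $10,576. Book value $254,040.
Year 2: 1,250 × $8 = $10,000. Book value $244,040.
Year 3: 1,671 × $8 = $13,368. Book value $230,672.
Accumulated through year 3 = $264,616 − $230,672 = $33,944.

$33,944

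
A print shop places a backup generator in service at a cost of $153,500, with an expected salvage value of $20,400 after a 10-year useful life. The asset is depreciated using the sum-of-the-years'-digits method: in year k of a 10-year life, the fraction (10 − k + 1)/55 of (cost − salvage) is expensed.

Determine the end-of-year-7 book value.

$34,920

Depreciable base = $153,500 − $20,400 = $133,100.
Sum of the years' digits = 10+9+8+7+6+5+4+3+2+1 = 55.
Year 1: $133,100 × 10/55 = $24,200. Book value $129,300.
Year 2: $133,100 × 9/55 = $21,780. Book value $107,520.
Year 3: $133,100 × 8/55 = $19,360. Book value $88,160.
Year 4: $133,100 × 7/55 = $16,940. Book value $71,220.
Year 5: $133,100 × 6/55 = $14,520. Book value $56,700.
Year 6: $133,100 × 5/55 = $12,100. Book value $44,600.
Year 7: $133,100 × 4/55 = $9,680. Book value $34,920.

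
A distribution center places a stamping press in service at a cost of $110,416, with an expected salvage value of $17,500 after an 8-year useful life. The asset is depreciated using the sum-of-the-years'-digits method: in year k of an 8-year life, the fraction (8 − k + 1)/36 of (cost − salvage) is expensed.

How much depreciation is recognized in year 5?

Depreciable base = $110,416 − $17,500 = $92,916.
Sum of the years' digits = 8+7+6+5+4+3+2+1 = 36.
Year 1: $92,916 × 8/36 = $20,648. Book value $89,768.
Year 2: $92,916 × 7/36 = $18,067. Book value $71,701.
Year 3: $92,916 × 6/36 = $15,486. Book value $56,215.
Year 4: $92,916 × 5/36 = $12,905. Book value $43,310.
Year 5: $92,916 × 4/36 = $10,324. Book value $32,986.

$10,324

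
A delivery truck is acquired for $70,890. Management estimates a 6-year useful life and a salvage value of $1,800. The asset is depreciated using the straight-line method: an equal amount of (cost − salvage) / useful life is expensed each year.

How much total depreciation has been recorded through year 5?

$57,575

Depreciable base = $70,890 − $1,800 = $69,090.
Annual expense = $69,090 / 6 = $11,515.
End of year 1: book value $59,375.
End of year 2: book value $47,860.
End of year 3: book value $36,345.
End of year 4: book value $24,830.
End of year 5: book value $13,315.
Accumulated through year 5 = $70,890 − $13,315 = $57,575.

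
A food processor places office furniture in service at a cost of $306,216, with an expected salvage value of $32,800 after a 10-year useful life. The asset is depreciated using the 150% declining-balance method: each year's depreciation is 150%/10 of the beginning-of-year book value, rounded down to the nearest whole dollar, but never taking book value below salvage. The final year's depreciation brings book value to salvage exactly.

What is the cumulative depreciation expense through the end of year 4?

Depreciable base = $306,216 − $32,800 = $273,416.
Year 1: ⌊$306,216 × 150%/10⌋ = $45,932. Book value $260,284.
Year 2: ⌊$260,284 × 150%/10⌋ = $39,042. Book value $221,242.
Year 3: ⌊$221,242 × 150%/10⌋ = $33,186. Book value $188,056.
Year 4: ⌊$188,056 × 150%/10⌋ = $28,208. Book value $159,848.
Accumulated through year 4 = $306,216 − $159,848 = $146,368.

$146,368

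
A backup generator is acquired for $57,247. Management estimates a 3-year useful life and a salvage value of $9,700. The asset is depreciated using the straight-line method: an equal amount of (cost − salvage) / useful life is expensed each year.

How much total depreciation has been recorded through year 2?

$31,698

Depreciable base = $57,247 − $9,700 = $47,547.
Annual expense = $47,547 / 3 = $15,849.
End of year 1: book value $41,398.
End of year 2: book value $25,549.
Accumulated through year 2 = $57,247 − $25,549 = $31,698.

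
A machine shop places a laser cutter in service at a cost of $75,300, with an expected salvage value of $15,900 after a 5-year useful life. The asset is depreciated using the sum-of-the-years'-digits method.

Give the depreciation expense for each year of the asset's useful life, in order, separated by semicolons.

Depreciable base = $75,300 − $15,900 = $59,400.
Sum of the years' digits = 5+4+3+2+1 = 15.
Year 1: $59,400 × 5/15 = $19,800. Book value $55,500.
Year 2: $59,400 × 4/15 = $15,840. Book value $39,660.
Year 3: $59,400 × 3/15 = $11,880. Book value $27,780.
Year 4: $59,400 × 2/15 = $7,920. Book value $19,860.
Year 5: $59,400 × 1/15 = $3,960. Book value $15,900.

$19,800; $15,840; $11,880; $7,920; $3,960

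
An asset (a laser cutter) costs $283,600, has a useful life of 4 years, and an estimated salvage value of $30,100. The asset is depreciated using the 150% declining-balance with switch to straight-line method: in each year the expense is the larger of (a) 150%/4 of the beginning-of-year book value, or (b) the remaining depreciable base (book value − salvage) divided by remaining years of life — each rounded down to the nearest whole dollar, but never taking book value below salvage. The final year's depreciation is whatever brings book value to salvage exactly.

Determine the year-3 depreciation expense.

$41,543

Depreciable base = $283,600 − $30,100 = $253,500.
Year 1: DB = ⌊$283,600 × 150%/4⌋ = $106,350; SL = ⌊$253,500/4⌋ = $63,375 → take DB $106,350. Book value $177,250.
Year 2: DB = ⌊$177,250 × 150%/4⌋ = $66,468; SL = ⌊$147,150/3⌋ = $49,050 → take DB $66,468. Book value $110,782.
Year 3: DB = ⌊$110,782 × 150%/4⌋ = $41,543; SL = ⌊$80,682/2⌋ = $40,341 → take DB $41,543. Book value $69,239.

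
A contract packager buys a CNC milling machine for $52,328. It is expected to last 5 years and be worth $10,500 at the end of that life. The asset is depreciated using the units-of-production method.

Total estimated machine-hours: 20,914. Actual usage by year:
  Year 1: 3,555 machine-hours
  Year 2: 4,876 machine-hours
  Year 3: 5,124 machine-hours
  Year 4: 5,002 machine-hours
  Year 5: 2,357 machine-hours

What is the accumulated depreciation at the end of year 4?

$37,114

Depreciable base = $52,328 − $10,500 = $41,828.
Rate = $41,828 / 20,914 machine-hours = $2 per machine-hour.
Year 1: 3,555 × $2 = $7,110. Book value $45,218.
Year 2: 4,876 × $2 = $9,752. Book value $35,466.
Year 3: 5,124 × $2 = $10,248. Book value $25,218.
Year 4: 5,002 × $2 = $10,004. Book value $15,214.
Accumulated through year 4 = $52,328 − $15,214 = $37,114.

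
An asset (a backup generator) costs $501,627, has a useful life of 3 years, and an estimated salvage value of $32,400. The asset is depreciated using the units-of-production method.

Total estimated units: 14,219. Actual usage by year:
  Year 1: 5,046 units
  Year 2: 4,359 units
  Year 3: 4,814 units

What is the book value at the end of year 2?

$191,262

Depreciable base = $501,627 − $32,400 = $469,227.
Rate = $469,227 / 14,219 units = $33 per unit.
Year 1: 5,046 × $33 = $166,518. Book value $335,109.
Year 2: 4,359 × $33 = $143,847. Book value $191,262.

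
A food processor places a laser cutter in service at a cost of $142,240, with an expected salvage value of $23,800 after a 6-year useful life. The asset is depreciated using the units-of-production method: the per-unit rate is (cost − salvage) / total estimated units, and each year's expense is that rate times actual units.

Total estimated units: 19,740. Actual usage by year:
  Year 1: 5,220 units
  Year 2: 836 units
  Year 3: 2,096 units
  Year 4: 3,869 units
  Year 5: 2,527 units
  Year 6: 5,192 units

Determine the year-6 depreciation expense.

Depreciable base = $142,240 − $23,800 = $118,440.
Rate = $118,440 / 19,740 units = $6 per unit.
Year 1: 5,220 × $6 = $31,320. Book value $110,920.
Year 2: 836 × $6 = $5,016. Book value $105,904.
Year 3: 2,096 × $6 = $12,576. Book value $93,328.
Year 4: 3,869 × $6 = $23,214. Book value $70,114.
Year 5: 2,527 × $6 = $15,162. Book value $54,952.
Year 6: 5,192 × $6 = $31,152. Book value $23,800.

$31,152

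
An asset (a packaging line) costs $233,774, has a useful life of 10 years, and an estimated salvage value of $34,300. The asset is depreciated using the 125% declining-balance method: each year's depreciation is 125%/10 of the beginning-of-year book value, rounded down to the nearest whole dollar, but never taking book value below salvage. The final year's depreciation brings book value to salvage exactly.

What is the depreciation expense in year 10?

Depreciable base = $233,774 − $34,300 = $199,474.
Year 1: ⌊$233,774 × 125%/10⌋ = $29,221. Book value $204,553.
Year 2: ⌊$204,553 × 125%/10⌋ = $25,569. Book value $178,984.
Year 3: ⌊$178,984 × 125%/10⌋ = $22,373. Book value $156,611.
Year 4: ⌊$156,611 × 125%/10⌋ = $19,576. Book value $137,035.
Year 5: ⌊$137,035 × 125%/10⌋ = $17,129. Book value $119,906.
Year 6: ⌊$119,906 × 125%/10⌋ = $14,988. Book value $104,918.
Year 7: ⌊$104,918 × 125%/10⌋ = $13,114. Book value $91,804.
Year 8: ⌊$91,804 × 125%/10⌋ = $11,475. Book value $80,329.
Year 9: ⌊$80,329 × 125%/10⌋ = $10,041. Book value $70,288.
Year 10 (final): $70,288 − $34,300 = $35,988. Book value $34,300.

$35,988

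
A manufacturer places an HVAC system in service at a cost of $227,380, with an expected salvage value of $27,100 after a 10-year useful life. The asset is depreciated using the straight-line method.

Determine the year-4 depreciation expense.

$20,028

Depreciable base = $227,380 − $27,100 = $200,280.
Annual expense = $200,280 / 10 = $20,028.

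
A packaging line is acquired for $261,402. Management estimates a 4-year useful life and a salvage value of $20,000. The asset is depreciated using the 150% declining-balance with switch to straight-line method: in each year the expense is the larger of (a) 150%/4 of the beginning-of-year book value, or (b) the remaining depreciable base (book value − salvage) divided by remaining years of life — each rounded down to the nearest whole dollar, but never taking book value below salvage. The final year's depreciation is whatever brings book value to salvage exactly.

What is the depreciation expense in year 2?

$61,266

Depreciable base = $261,402 − $20,000 = $241,402.
Year 1: DB = ⌊$261,402 × 150%/4⌋ = $98,025; SL = ⌊$241,402/4⌋ = $60,350 → take DB $98,025. Book value $163,377.
Year 2: DB = ⌊$163,377 × 150%/4⌋ = $61,266; SL = ⌊$143,377/3⌋ = $47,792 → take DB $61,266. Book value $102,111.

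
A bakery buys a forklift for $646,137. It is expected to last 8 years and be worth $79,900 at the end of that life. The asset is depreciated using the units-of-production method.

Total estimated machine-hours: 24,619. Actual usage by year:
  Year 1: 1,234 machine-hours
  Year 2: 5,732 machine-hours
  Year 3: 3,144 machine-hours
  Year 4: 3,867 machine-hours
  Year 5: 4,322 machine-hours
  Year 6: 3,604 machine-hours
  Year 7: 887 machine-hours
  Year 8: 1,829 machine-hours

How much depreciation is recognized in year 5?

$99,406

Depreciable base = $646,137 − $79,900 = $566,237.
Rate = $566,237 / 24,619 machine-hours = $23 per machine-hour.
Year 1: 1,234 × $23 = $28,382. Book value $617,755.
Year 2: 5,732 × $23 = $131,836. Book value $485,919.
Year 3: 3,144 × $23 = $72,312. Book value $413,607.
Year 4: 3,867 × $23 = $88,941. Book value $324,666.
Year 5: 4,322 × $23 = $99,406. Book value $225,260.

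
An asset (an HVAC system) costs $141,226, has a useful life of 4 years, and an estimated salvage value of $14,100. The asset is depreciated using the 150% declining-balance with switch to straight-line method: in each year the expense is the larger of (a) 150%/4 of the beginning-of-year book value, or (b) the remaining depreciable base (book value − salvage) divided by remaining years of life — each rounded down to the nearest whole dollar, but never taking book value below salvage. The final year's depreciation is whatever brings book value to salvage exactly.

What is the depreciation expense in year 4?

$20,380

Depreciable base = $141,226 − $14,100 = $127,126.
Year 1: DB = ⌊$141,226 × 150%/4⌋ = $52,959; SL = ⌊$127,126/4⌋ = $31,781 → take DB $52,959. Book value $88,267.
Year 2: DB = ⌊$88,267 × 150%/4⌋ = $33,100; SL = ⌊$74,167/3⌋ = $24,722 → take DB $33,100. Book value $55,167.
Year 3: DB = ⌊$55,167 × 150%/4⌋ = $20,687; SL = ⌊$41,067/2⌋ = $20,533 → take DB $20,687. Book value $34,480.
Year 4 (final): $34,480 − $14,100 = $20,380. Book value $14,100.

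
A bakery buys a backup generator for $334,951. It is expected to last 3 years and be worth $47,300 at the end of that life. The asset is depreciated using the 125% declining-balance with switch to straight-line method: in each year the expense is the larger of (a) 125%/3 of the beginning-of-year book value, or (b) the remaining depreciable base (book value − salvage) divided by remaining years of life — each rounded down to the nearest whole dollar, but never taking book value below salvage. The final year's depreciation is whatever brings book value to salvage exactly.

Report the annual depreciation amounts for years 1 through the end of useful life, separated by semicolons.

Depreciable base = $334,951 − $47,300 = $287,651.
Year 1: DB = ⌊$334,951 × 125%/3⌋ = $139,562; SL = ⌊$287,651/3⌋ = $95,883 → take DB $139,562. Book value $195,389.
Year 2: DB = ⌊$195,389 × 125%/3⌋ = $81,412; SL = ⌊$148,089/2⌋ = $74,044 → take DB $81,412. Book value $113,977.
Year 3 (final): $113,977 − $47,300 = $66,677. Book value $47,300.

$139,562; $81,412; $66,677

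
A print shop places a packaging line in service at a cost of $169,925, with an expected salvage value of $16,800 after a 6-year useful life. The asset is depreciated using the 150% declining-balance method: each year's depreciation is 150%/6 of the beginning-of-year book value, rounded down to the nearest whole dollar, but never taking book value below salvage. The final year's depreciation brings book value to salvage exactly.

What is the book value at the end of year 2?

Depreciable base = $169,925 − $16,800 = $153,125.
Year 1: ⌊$169,925 × 150%/6⌋ = $42,481. Book value $127,444.
Year 2: ⌊$127,444 × 150%/6⌋ = $31,861. Book value $95,583.

$95,583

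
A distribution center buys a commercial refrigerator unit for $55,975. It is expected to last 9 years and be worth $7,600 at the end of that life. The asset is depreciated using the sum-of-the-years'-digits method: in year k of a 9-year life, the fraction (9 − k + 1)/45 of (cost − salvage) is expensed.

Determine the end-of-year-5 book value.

$18,350

Depreciable base = $55,975 − $7,600 = $48,375.
Sum of the years' digits = 9+8+7+6+5+4+3+2+1 = 45.
Year 1: $48,375 × 9/45 = $9,675. Book value $46,300.
Year 2: $48,375 × 8/45 = $8,600. Book value $37,700.
Year 3: $48,375 × 7/45 = $7,525. Book value $30,175.
Year 4: $48,375 × 6/45 = $6,450. Book value $23,725.
Year 5: $48,375 × 5/45 = $5,375. Book value $18,350.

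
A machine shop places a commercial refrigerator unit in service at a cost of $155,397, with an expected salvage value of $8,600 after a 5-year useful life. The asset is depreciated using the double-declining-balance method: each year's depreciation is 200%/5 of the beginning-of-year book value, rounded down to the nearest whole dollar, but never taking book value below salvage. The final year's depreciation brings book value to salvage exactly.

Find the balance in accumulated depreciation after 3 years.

Depreciable base = $155,397 − $8,600 = $146,797.
Year 1: ⌊$155,397 × 200%/5⌋ = $62,158. Book value $93,239.
Year 2: ⌊$93,239 × 200%/5⌋ = $37,295. Book value $55,944.
Year 3: ⌊$55,944 × 200%/5⌋ = $22,377. Book value $33,567.
Accumulated through year 3 = $155,397 − $33,567 = $121,830.

$121,830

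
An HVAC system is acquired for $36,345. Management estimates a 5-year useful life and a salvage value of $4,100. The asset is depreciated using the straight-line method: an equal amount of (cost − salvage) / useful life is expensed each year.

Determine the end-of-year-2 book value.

$23,447

Depreciable base = $36,345 − $4,100 = $32,245.
Annual expense = $32,245 / 5 = $6,449.
End of year 1: book value $29,896.
End of year 2: book value $23,447.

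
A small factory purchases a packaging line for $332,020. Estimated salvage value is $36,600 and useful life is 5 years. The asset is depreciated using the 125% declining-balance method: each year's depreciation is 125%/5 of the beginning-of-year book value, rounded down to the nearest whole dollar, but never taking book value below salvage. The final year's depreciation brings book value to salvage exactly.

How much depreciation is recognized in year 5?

$68,454

Depreciable base = $332,020 − $36,600 = $295,420.
Year 1: ⌊$332,020 × 125%/5⌋ = $83,005. Book value $249,015.
Year 2: ⌊$249,015 × 125%/5⌋ = $62,253. Book value $186,762.
Year 3: ⌊$186,762 × 125%/5⌋ = $46,690. Book value $140,072.
Year 4: ⌊$140,072 × 125%/5⌋ = $35,018. Book value $105,054.
Year 5 (final): $105,054 − $36,600 = $68,454. Book value $36,600.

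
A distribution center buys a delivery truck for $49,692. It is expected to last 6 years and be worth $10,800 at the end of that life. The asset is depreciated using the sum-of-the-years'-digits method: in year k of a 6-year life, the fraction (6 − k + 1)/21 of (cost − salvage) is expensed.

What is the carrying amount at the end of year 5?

$12,652

Depreciable base = $49,692 − $10,800 = $38,892.
Sum of the years' digits = 6+5+4+3+2+1 = 21.
Year 1: $38,892 × 6/21 = $11,112. Book value $38,580.
Year 2: $38,892 × 5/21 = $9,260. Book value $29,320.
Year 3: $38,892 × 4/21 = $7,408. Book value $21,912.
Year 4: $38,892 × 3/21 = $5,556. Book value $16,356.
Year 5: $38,892 × 2/21 = $3,704. Book value $12,652.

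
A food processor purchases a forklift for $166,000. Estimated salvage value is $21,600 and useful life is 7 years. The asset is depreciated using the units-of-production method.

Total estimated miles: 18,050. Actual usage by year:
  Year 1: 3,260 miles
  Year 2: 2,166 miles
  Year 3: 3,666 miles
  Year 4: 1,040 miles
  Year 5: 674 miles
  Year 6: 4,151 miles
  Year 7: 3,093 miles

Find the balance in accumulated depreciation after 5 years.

Depreciable base = $166,000 − $21,600 = $144,400.
Rate = $144,400 / 18,050 miles = $8 per mile.
Year 1: 3,260 × $8 = $26,080. Book value $139,920.
Year 2: 2,166 × $8 = $17,328. Book value $122,592.
Year 3: 3,666 × $8 = $29,328. Book value $93,264.
Year 4: 1,040 × $8 = $8,320. Book value $84,944.
Year 5: 674 × $8 = $5,392. Book value $79,552.
Accumulated through year 5 = $166,000 − $79,552 = $86,448.

$86,448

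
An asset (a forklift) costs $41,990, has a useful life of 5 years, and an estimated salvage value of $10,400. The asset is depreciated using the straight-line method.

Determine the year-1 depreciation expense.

Depreciable base = $41,990 − $10,400 = $31,590.
Annual expense = $31,590 / 5 = $6,318.

$6,318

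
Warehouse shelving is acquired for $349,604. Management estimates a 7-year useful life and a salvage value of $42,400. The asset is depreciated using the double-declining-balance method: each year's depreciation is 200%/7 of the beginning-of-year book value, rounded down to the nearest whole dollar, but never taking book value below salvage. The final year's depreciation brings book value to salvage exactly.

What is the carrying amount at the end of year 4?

$91,006

Depreciable base = $349,604 − $42,400 = $307,204.
Year 1: ⌊$349,604 × 200%/7⌋ = $99,886. Book value $249,718.
Year 2: ⌊$249,718 × 200%/7⌋ = $71,348. Book value $178,370.
Year 3: ⌊$178,370 × 200%/7⌋ = $50,962. Book value $127,408.
Year 4: ⌊$127,408 × 200%/7⌋ = $36,402. Book value $91,006.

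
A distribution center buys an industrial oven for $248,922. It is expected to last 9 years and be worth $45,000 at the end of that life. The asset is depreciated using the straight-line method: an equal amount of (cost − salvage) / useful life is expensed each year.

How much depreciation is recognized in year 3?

$22,658

Depreciable base = $248,922 − $45,000 = $203,922.
Annual expense = $203,922 / 9 = $22,658.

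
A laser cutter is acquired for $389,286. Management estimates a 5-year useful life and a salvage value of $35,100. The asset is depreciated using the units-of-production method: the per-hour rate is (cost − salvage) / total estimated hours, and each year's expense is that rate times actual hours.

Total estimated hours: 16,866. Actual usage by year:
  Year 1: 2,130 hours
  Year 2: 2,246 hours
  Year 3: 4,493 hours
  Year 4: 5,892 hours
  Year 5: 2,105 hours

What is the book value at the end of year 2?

Depreciable base = $389,286 − $35,100 = $354,186.
Rate = $354,186 / 16,866 hours = $21 per hour.
Year 1: 2,130 × $21 = $44,730. Book value $344,556.
Year 2: 2,246 × $21 = $47,166. Book value $297,390.

$297,390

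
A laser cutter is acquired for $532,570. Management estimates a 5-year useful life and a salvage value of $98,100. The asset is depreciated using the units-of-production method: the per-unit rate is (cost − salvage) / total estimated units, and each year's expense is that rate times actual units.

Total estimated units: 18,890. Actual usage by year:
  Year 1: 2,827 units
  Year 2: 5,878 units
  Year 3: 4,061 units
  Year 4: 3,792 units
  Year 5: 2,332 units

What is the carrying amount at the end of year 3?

Depreciable base = $532,570 − $98,100 = $434,470.
Rate = $434,470 / 18,890 units = $23 per unit.
Year 1: 2,827 × $23 = $65,021. Book value $467,549.
Year 2: 5,878 × $23 = $135,194. Book value $332,355.
Year 3: 4,061 × $23 = $93,403. Book value $238,952.

$238,952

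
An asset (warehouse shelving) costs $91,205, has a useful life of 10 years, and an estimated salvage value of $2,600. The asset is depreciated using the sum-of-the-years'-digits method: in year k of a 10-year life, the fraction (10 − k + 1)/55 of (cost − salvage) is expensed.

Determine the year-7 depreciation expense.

Depreciable base = $91,205 − $2,600 = $88,605.
Sum of the years' digits = 10+9+8+7+6+5+4+3+2+1 = 55.
Year 1: $88,605 × 10/55 = $16,110. Book value $75,095.
Year 2: $88,605 × 9/55 = $14,499. Book value $60,596.
Year 3: $88,605 × 8/55 = $12,888. Book value $47,708.
Year 4: $88,605 × 7/55 = $11,277. Book value $36,431.
Year 5: $88,605 × 6/55 = $9,666. Book value $26,765.
Year 6: $88,605 × 5/55 = $8,055. Book value $18,710.
Year 7: $88,605 × 4/55 = $6,444. Book value $12,266.

$6,444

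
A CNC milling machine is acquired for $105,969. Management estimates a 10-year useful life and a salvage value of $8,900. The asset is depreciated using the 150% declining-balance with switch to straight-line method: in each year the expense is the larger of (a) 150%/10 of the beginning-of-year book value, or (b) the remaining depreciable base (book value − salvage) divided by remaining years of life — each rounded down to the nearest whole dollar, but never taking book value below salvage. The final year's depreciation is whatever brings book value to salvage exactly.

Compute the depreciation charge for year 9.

Depreciable base = $105,969 − $8,900 = $97,069.
Year 1: DB = ⌊$105,969 × 150%/10⌋ = $15,895; SL = ⌊$97,069/10⌋ = $9,706 → take DB $15,895. Book value $90,074.
Year 2: DB = ⌊$90,074 × 150%/10⌋ = $13,511; SL = ⌊$81,174/9⌋ = $9,019 → take DB $13,511. Book value $76,563.
Year 3: DB = ⌊$76,563 × 150%/10⌋ = $11,484; SL = ⌊$67,663/8⌋ = $8,457 → take DB $11,484. Book value $65,079.
Year 4: DB = ⌊$65,079 × 150%/10⌋ = $9,761; SL = ⌊$56,179/7⌋ = $8,025 → take DB $9,761. Book value $55,318.
Year 5: DB = ⌊$55,318 × 150%/10⌋ = $8,297; SL = ⌊$46,418/6⌋ = $7,736 → take DB $8,297. Book value $47,021.
Year 6: DB = ⌊$47,021 × 150%/10⌋ = $7,053; SL = ⌊$38,121/5⌋ = $7,624 → take SL $7,624. Book value $39,397.
Year 7: DB = ⌊$39,397 × 150%/10⌋ = $5,909; SL = ⌊$30,497/4⌋ = $7,624 → take SL $7,624. Book value $31,773.
Year 8: DB = ⌊$31,773 × 150%/10⌋ = $4,765; SL = ⌊$22,873/3⌋ = $7,624 → take SL $7,624. Book value $24,149.
Year 9: DB = ⌊$24,149 × 150%/10⌋ = $3,622; SL = ⌊$15,249/2⌋ = $7,624 → take SL $7,624. Book value $16,525.

$7,624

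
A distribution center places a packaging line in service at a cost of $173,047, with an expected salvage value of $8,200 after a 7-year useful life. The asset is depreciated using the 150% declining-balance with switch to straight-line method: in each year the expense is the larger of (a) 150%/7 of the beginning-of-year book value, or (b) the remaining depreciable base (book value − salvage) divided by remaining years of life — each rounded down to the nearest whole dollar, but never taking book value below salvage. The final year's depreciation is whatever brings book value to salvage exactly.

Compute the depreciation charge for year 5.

$18,935

Depreciable base = $173,047 − $8,200 = $164,847.
Year 1: DB = ⌊$173,047 × 150%/7⌋ = $37,081; SL = ⌊$164,847/7⌋ = $23,549 → take DB $37,081. Book value $135,966.
Year 2: DB = ⌊$135,966 × 150%/7⌋ = $29,135; SL = ⌊$127,766/6⌋ = $21,294 → take DB $29,135. Book value $106,831.
Year 3: DB = ⌊$106,831 × 150%/7⌋ = $22,892; SL = ⌊$98,631/5⌋ = $19,726 → take DB $22,892. Book value $83,939.
Year 4: DB = ⌊$83,939 × 150%/7⌋ = $17,986; SL = ⌊$75,739/4⌋ = $18,934 → take SL $18,934. Book value $65,005.
Year 5: DB = ⌊$65,005 × 150%/7⌋ = $13,929; SL = ⌊$56,805/3⌋ = $18,935 → take SL $18,935. Book value $46,070.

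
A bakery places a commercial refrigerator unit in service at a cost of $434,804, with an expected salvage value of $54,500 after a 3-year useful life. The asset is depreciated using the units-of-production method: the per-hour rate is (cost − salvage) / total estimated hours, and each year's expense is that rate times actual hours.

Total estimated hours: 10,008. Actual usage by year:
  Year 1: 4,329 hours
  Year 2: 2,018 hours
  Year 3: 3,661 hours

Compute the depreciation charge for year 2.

$76,684

Depreciable base = $434,804 − $54,500 = $380,304.
Rate = $380,304 / 10,008 hours = $38 per hour.
Year 1: 4,329 × $38 = $164,502. Book value $270,302.
Year 2: 2,018 × $38 = $76,684. Book value $193,618.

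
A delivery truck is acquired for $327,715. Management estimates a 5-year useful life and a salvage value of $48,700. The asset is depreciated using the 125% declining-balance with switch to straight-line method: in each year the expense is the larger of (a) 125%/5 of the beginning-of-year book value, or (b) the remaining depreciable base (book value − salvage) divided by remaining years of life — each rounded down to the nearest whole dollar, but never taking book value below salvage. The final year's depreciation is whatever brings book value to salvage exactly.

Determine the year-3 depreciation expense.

$46,085

Depreciable base = $327,715 − $48,700 = $279,015.
Year 1: DB = ⌊$327,715 × 125%/5⌋ = $81,928; SL = ⌊$279,015/5⌋ = $55,803 → take DB $81,928. Book value $245,787.
Year 2: DB = ⌊$245,787 × 125%/5⌋ = $61,446; SL = ⌊$197,087/4⌋ = $49,271 → take DB $61,446. Book value $184,341.
Year 3: DB = ⌊$184,341 × 125%/5⌋ = $46,085; SL = ⌊$135,641/3⌋ = $45,213 → take DB $46,085. Book value $138,256.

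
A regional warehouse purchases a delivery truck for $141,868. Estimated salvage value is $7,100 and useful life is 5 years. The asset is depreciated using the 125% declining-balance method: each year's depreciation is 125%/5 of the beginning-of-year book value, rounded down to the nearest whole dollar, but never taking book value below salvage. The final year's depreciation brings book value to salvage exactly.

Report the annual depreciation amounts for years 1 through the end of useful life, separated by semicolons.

$35,467; $26,600; $19,950; $14,962; $37,789

Depreciable base = $141,868 − $7,100 = $134,768.
Year 1: ⌊$141,868 × 125%/5⌋ = $35,467. Book value $106,401.
Year 2: ⌊$106,401 × 125%/5⌋ = $26,600. Book value $79,801.
Year 3: ⌊$79,801 × 125%/5⌋ = $19,950. Book value $59,851.
Year 4: ⌊$59,851 × 125%/5⌋ = $14,962. Book value $44,889.
Year 5 (final): $44,889 − $7,100 = $37,789. Book value $7,100.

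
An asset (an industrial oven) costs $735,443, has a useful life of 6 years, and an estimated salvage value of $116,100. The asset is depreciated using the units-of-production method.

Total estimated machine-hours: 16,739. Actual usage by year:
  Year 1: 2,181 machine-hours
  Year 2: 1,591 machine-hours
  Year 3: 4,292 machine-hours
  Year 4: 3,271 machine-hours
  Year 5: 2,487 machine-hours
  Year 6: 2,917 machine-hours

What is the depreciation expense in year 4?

$121,027

Depreciable base = $735,443 − $116,100 = $619,343.
Rate = $619,343 / 16,739 machine-hours = $37 per machine-hour.
Year 1: 2,181 × $37 = $80,697. Book value $654,746.
Year 2: 1,591 × $37 = $58,867. Book value $595,879.
Year 3: 4,292 × $37 = $158,804. Book value $437,075.
Year 4: 3,271 × $37 = $121,027. Book value $316,048.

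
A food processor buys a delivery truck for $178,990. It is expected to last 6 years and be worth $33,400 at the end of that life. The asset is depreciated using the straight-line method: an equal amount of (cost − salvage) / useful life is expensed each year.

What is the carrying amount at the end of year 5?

Depreciable base = $178,990 − $33,400 = $145,590.
Annual expense = $145,590 / 6 = $24,265.
End of year 1: book value $154,725.
End of year 2: book value $130,460.
End of year 3: book value $106,195.
End of year 4: book value $81,930.
End of year 5: book value $57,665.

$57,665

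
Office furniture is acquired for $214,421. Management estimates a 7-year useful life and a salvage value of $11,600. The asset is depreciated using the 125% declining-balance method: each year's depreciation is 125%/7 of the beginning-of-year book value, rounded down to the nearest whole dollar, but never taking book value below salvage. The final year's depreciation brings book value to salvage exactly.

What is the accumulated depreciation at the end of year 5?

Depreciable base = $214,421 − $11,600 = $202,821.
Year 1: ⌊$214,421 × 125%/7⌋ = $38,289. Book value $176,132.
Year 2: ⌊$176,132 × 125%/7⌋ = $31,452. Book value $144,680.
Year 3: ⌊$144,680 × 125%/7⌋ = $25,835. Book value $118,845.
Year 4: ⌊$118,845 × 125%/7⌋ = $21,222. Book value $97,623.
Year 5: ⌊$97,623 × 125%/7⌋ = $17,432. Book value $80,191.
Accumulated through year 5 = $214,421 − $80,191 = $134,230.

$134,230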